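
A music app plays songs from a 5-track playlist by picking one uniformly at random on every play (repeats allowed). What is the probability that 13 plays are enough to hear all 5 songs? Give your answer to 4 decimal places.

By inclusion–exclusion over which songs are missing,
P(all seen) = Σ_{j=0}^{5} (-1)^j C(5,j)((5-j)/5)^13
= 1.00000 - 0.27488 + 0.01306 - 0.00007 + 0.00000 - 0.00000
= 0.73812.

0.7381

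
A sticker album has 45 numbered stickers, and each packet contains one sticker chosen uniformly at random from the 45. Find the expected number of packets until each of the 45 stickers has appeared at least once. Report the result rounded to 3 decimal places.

The wait to go from k to k+1 distinct stickers is geometric with mean 45/(45-k).
E[T] = 45/45 + 45/44 + 45/43 + ... + 45/2 + 45/1 = 45·H_{45}.
H_{45} = 4.3949, so E[T] = 197.7727.

197.773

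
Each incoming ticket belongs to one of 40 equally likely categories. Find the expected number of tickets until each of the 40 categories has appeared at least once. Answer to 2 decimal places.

Split into phases: going from k distinct to k+1 distinct takes on average 40/(40-k) tickets.
E[T] = 40/40 + 40/39 + 40/38 + ... + 40/2 + 40/1 = 40·H_{40}.
H_{40} = 4.279, so E[T] = 171.142.

171.14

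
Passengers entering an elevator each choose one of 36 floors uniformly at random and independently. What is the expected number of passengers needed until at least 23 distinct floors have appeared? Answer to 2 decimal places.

35.80

With k distinct floors already seen, the next new one arrives after an expected 36/(36-k) passengers.
Sum over k = 0,...,22: E = 36/36 + 36/35 + 36/34 + ... + 36/15 + 36/14 = 35.799.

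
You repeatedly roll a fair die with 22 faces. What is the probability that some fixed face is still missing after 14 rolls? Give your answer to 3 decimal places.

On each roll the fixed face fails to appear with probability 21/22.
P(still missing after 14) = (21/22)^14 = 0.5214.

0.521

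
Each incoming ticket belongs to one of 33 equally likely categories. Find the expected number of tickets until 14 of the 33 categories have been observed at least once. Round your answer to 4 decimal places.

17.8549

Going from k to k+1 distinct takes a geometric number of tickets with mean 33/(33-k).
Sum over k = 0,...,13: E = 33/33 + 33/32 + 33/31 + ... + 33/21 + 33/20 = 17.85493.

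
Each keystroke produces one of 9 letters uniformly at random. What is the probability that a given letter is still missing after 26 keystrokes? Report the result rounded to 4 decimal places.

Each keystroke misses the fixed letter with probability (9-1)/9 = 8/9, independently.
P(still missing after 26) = (8/9)^26 = 0.04678.

0.0468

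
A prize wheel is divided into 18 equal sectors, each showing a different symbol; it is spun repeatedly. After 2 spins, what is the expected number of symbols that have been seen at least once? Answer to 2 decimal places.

1.94

For each symbol, P(seen in 2 spins) = 1 - (17/18)^2 = 0.108.
By linearity of expectation, E[distinct seen] = 18·(1 - (17/18)^2) = 1.944.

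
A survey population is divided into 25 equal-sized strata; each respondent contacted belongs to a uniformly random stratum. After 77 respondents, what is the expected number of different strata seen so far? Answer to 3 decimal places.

23.921

For each stratum, P(seen in 77 respondents) = 1 - (24/25)^77 = 0.9569.
By linearity of expectation, E[distinct seen] = 25·(1 - (24/25)^77) = 23.9215.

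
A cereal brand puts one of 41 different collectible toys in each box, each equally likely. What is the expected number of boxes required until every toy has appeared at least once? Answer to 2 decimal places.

176.42

Split into phases: going from k distinct to k+1 distinct takes on average 41/(41-k) boxes.
E[T] = 41/41 + 41/40 + 41/39 + ... + 41/2 + 41/1 = 41·H_{41}.
H_{41} = 4.303, so E[T] = 176.420.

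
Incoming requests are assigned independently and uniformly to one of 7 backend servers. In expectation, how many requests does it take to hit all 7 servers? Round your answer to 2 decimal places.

18.15

Split into phases: going from k distinct to k+1 distinct takes on average 7/(7-k) requests.
E[T] = 7/7 + 7/6 + 7/5 + ... + 7/2 + 7/1 = 7·H_{7}.
H_{7} = 2.593, so E[T] = 18.150.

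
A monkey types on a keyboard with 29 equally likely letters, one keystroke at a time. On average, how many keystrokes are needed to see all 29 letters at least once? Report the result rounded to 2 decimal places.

114.89

The wait to go from k to k+1 distinct letters is geometric with mean 29/(29-k).
E[T] = 29/29 + 29/28 + 29/27 + ... + 29/2 + 29/1 = 29·H_{29}.
H_{29} = 3.962, so E[T] = 114.888.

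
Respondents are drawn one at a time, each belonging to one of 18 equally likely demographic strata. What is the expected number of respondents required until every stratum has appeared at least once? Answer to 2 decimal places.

62.91

Split into phases: going from k distinct to k+1 distinct takes on average 18/(18-k) respondents.
E[T] = 18/18 + 18/17 + 18/16 + ... + 18/2 + 18/1 = 18·H_{18}.
H_{18} = 3.495, so E[T] = 62.912.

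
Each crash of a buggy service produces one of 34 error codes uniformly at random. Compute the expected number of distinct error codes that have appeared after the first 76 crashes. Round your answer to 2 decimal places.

30.48

For each error code, P(seen in 76 crashes) = 1 - (33/34)^76 = 0.897.
By linearity of expectation, E[distinct seen] = 34·(1 - (33/34)^76) = 30.483.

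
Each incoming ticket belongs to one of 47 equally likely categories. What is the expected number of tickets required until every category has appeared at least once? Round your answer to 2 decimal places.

The wait to go from k to k+1 distinct categories is geometric with mean 47/(47-k).
E[T] = 47/47 + 47/46 + 47/45 + ... + 47/2 + 47/1 = 47·H_{47}.
H_{47} = 4.438, so E[T] = 208.584.

208.58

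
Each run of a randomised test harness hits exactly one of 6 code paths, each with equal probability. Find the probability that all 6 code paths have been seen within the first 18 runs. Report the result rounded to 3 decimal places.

By inclusion–exclusion over which code paths are missing,
P(all seen) = Σ_{j=0}^{6} (-1)^j C(6,j)((6-j)/6)^18
= 1.0000 - 0.2254 + 0.0101 - 0.0001 + 0.0000 - 0.0000 + 0.0000
= 0.7847.

0.785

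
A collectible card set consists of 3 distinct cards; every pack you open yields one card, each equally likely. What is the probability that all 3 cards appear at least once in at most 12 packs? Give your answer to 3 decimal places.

0.977

Let A_i be the event that card i is missing after 12 packs. By inclusion–exclusion on the A_i,
P(all seen) = Σ_{j=0}^{3} (-1)^j C(3,j)((3-j)/3)^12
= 1.0000 - 0.0231 + 0.0000 - 0.0000
= 0.9769.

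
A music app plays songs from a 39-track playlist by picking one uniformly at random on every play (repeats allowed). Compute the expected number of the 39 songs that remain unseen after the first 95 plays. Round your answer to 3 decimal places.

For each song, P(unseen after 95) = (38/39)^95 = 0.0848.
By linearity of expectation, E[unseen] = 39·(38/39)^95 = 3.3065.

3.307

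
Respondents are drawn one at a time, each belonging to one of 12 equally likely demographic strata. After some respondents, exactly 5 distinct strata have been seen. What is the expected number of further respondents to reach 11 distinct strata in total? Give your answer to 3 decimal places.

The wait to go from k to k+1 distinct strata is geometric with mean 12/(12-k).
Sum over k = 5,...,10: E = 12/7 + 12/6 + 12/5 + 12/4 + 12/3 + 12/2 = 19.1143.

19.114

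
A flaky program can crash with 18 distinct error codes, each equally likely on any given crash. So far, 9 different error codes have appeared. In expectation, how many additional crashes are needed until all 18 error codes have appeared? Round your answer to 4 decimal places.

50.9214

From k distinct to k+1 distinct takes on average 18/(18-k) crashes.
Sum over k = 9,...,17: E = 18/9 + 18/8 + 18/7 + ... + 18/2 + 18/1 = 50.92143.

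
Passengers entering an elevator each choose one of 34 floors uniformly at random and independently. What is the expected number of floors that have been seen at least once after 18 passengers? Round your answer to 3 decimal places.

14.134

For each floor, P(seen in 18 passengers) = 1 - (33/34)^18 = 0.4157.
By linearity of expectation, E[distinct seen] = 34·(1 - (33/34)^18) = 14.1341.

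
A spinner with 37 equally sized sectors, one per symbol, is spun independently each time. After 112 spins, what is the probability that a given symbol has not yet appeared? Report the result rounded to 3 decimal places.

0.046

On each spin the fixed symbol fails to appear with probability 36/37.
P(still missing after 112) = (36/37)^112 = 0.0465.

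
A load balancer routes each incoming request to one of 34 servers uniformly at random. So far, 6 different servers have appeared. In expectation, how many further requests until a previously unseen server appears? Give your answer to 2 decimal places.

1.21

Each request yields a new server with probability (34-6)/34 = 28/34, so the wait is geometric with mean 34/28.
E = 34/28 = 1.214.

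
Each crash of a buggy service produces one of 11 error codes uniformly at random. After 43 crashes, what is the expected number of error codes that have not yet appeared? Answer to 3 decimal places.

0.183

For each error code, P(unseen after 43) = (10/11)^43 = 0.0166.
By linearity of expectation, E[unseen] = 11·(10/11)^43 = 0.1826.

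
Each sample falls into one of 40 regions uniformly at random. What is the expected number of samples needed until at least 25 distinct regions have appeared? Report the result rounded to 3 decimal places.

Going from k to k+1 distinct takes a geometric number of samples with mean 40/(40-k).
Sum over k = 0,...,24: E = 40/40 + 40/39 + 40/38 + ... + 40/17 + 40/16 = 38.4126.

38.413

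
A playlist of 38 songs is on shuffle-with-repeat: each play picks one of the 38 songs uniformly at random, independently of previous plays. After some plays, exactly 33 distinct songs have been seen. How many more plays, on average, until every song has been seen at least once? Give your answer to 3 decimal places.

With k distinct songs already seen, the next new one takes an expected 38/(38-k) plays.
Sum over k = 33,...,37: E = 38/5 + 38/4 + 38/3 + 38/2 + 38/1 = 86.7667.

86.767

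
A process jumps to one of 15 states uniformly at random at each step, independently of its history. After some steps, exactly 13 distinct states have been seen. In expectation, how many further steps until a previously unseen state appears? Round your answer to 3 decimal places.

The number of steps until the next new state is geometric with success probability 2/15, so its mean is 15/2.
E = 15/2 = 7.5000.

7.500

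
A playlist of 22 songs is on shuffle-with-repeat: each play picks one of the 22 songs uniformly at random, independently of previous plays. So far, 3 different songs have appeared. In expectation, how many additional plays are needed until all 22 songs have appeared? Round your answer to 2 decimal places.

From k distinct to k+1 distinct takes on average 22/(22-k) plays.
Sum over k = 3,...,21: E = 22/19 + 22/18 + 22/17 + ... + 22/2 + 22/1 = 78.050.

78.05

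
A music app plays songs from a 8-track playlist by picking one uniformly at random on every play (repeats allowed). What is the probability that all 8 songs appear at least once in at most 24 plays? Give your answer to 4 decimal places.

Let A_i be the event that song i is missing after 24 plays. By inclusion–exclusion on the A_i,
P(all seen) = Σ_{j=0}^{8} (-1)^j C(8,j)((8-j)/8)^24
= 1.00000 - 0.32455 + 0.02809 - 0.00071 + 0.00000 - 0.00000 + 0.00000 - 0.00000 + 0.00000
= 0.70284.

0.7028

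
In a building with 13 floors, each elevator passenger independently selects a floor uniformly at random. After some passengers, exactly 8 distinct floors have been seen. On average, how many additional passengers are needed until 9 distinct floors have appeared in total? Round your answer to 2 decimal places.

2.60

With k distinct floors already seen, the next new one takes an expected 13/(13-k) passengers.
Only the k = 8 term is needed: E = 13/5 = 2.600.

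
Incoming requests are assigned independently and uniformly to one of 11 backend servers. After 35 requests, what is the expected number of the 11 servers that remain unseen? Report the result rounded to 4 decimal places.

For each server, P(unseen after 35) = (10/11)^35 = 0.03558.
By linearity of expectation, E[unseen] = 11·(10/11)^35 = 0.39143.

0.3914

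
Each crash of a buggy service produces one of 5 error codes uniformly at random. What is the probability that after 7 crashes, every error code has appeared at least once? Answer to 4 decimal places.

0.2150

Let A_i be the event that error code i is missing after 7 crashes. By inclusion–exclusion on the A_i,
P(all seen) = Σ_{j=0}^{5} (-1)^j C(5,j)((5-j)/5)^7
= 1.00000 - 1.04858 + 0.27994 - 0.01638 + 0.00006 - 0.00000
= 0.21504.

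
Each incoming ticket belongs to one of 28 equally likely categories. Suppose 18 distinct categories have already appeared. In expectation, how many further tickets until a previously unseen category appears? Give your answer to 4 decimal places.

2.8000

Each ticket yields a new category with probability (28-18)/28 = 10/28, so the wait is geometric with mean 28/10.
E = 28/10 = 2.80000.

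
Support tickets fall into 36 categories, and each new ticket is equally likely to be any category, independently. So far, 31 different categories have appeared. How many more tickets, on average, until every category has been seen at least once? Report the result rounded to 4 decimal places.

With k distinct categories already seen, the next new one takes an expected 36/(36-k) tickets.
Sum over k = 31,...,35: E = 36/5 + 36/4 + 36/3 + 36/2 + 36/1 = 82.20000.

82.2000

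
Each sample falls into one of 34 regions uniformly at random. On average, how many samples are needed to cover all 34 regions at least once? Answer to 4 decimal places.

The wait to go from k to k+1 distinct regions is geometric with mean 34/(34-k).
E[T] = 34/34 + 34/33 + 34/32 + ... + 34/2 + 34/1 = 34·H_{34}.
H_{34} = 4.11821, so E[T] = 140.01914.

140.0191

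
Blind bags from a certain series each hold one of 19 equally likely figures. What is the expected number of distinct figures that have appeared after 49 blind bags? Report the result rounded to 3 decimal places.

17.657

For each figure, P(seen in 49 blind bags) = 1 - (18/19)^49 = 0.9293.
By linearity of expectation, E[distinct seen] = 19·(1 - (18/19)^49) = 17.6567.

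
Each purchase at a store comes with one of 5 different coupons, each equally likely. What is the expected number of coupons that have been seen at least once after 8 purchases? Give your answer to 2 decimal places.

For each coupon, P(seen in 8 purchases) = 1 - (4/5)^8 = 0.832.
By linearity of expectation, E[distinct seen] = 5·(1 - (4/5)^8) = 4.161.

4.16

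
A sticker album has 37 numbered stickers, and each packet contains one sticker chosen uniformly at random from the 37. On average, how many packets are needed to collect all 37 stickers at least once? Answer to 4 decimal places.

The wait to go from k to k+1 distinct stickers is geometric with mean 37/(37-k).
E[T] = 37/37 + 37/36 + 37/35 + ... + 37/2 + 37/1 = 37·H_{37}.
H_{37} = 4.20159, so E[T] = 155.45869.

155.4587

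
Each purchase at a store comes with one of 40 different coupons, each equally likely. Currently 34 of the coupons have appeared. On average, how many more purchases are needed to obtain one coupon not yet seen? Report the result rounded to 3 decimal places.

6.667

The number of purchases until the next new coupon is geometric with success probability 6/40, so its mean is 40/6.
E = 40/6 = 6.6667.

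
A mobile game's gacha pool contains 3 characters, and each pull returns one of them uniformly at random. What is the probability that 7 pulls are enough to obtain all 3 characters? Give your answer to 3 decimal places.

Let A_i be the event that character i is missing after 7 pulls. By inclusion–exclusion on the A_i,
P(all seen) = Σ_{j=0}^{3} (-1)^j C(3,j)((3-j)/3)^7
= 1.0000 - 0.1756 + 0.0014 - 0.0000
= 0.8258.

0.826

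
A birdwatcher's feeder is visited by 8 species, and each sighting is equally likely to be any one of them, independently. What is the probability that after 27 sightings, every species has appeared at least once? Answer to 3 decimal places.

0.794

Let A_i be the event that species i is missing after 27 sightings. By inclusion–exclusion on the A_i,
P(all seen) = Σ_{j=0}^{8} (-1)^j C(8,j)((8-j)/8)^27
= 1.0000 - 0.2174 + 0.0119 - 0.0002 + 0.0000 - 0.0000 + 0.0000 - 0.0000 + 0.0000
= 0.7943.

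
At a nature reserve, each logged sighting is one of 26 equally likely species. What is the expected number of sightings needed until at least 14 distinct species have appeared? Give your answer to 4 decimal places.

With k distinct species already seen, the next new one arrives after an expected 26/(26-k) sightings.
Sum over k = 0,...,13: E = 26/26 + 26/25 + 26/24 + ... + 26/14 + 26/13 = 19.53143.

19.5314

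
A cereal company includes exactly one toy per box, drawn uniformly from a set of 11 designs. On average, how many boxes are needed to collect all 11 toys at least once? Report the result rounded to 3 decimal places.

33.219

The wait to go from k to k+1 distinct toys is geometric with mean 11/(11-k).
E[T] = 11/11 + 11/10 + 11/9 + ... + 11/2 + 11/1 = 11·H_{11}.
H_{11} = 3.0199, so E[T] = 33.2187.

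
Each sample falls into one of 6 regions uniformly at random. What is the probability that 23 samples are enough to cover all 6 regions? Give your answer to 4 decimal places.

0.9108

Let A_i be the event that region i is missing after 23 samples. By inclusion–exclusion on the A_i,
P(all seen) = Σ_{j=0}^{6} (-1)^j C(6,j)((6-j)/6)^23
= 1.00000 - 0.09057 + 0.00134 - 0.00000 + 0.00000 - 0.00000 + 0.00000
= 0.91076.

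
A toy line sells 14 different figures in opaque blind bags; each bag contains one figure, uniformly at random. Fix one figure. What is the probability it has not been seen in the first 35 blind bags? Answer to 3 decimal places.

0.075

Each blind bag misses the fixed figure with probability (14-1)/14 = 13/14, independently.
P(still missing after 35) = (13/14)^35 = 0.0747.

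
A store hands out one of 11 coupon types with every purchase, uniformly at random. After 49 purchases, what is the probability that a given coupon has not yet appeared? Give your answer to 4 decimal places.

0.0094

On each purchase the fixed coupon fails to appear with probability 10/11.
P(still missing after 49) = (10/11)^49 = 0.00937.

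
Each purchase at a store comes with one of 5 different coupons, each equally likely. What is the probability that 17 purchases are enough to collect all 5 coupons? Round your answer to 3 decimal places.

0.889

By inclusion–exclusion over which coupons are missing,
P(all seen) = Σ_{j=0}^{5} (-1)^j C(5,j)((5-j)/5)^17
= 1.0000 - 0.1126 + 0.0017 - 0.0000 + 0.0000 - 0.0000
= 0.8891.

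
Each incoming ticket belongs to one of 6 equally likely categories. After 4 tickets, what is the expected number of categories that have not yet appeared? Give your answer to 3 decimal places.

2.894

For each category, P(unseen after 4) = (5/6)^4 = 0.4823.
By linearity of expectation, E[unseen] = 6·(5/6)^4 = 2.8935.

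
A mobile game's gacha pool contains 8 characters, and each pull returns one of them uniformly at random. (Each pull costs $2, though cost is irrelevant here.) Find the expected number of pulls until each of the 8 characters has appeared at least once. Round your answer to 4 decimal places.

After k distinct characters have appeared, the next pull gives a new one with probability (8-k)/8, so the expected wait for the (k+1)-th is 8/(8-k).
E[T] = 8/8 + 8/7 + 8/6 + ... + 8/2 + 8/1 = 8·H_{8}.
H_{8} = 2.71786, so E[T] = 21.74286.

21.7429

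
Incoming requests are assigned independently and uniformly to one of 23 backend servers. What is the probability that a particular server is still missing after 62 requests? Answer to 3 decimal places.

On each request the fixed server fails to appear with probability 22/23.
P(still missing after 62) = (22/23)^62 = 0.0635.

0.064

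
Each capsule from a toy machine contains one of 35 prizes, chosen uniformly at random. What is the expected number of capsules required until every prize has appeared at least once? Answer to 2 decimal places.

145.14

After k distinct prizes have appeared, the next capsule gives a new one with probability (35-k)/35, so the expected wait for the (k+1)-th is 35/(35-k).
E[T] = 35/35 + 35/34 + 35/33 + ... + 35/2 + 35/1 = 35·H_{35}.
H_{35} = 4.147, so E[T] = 145.137.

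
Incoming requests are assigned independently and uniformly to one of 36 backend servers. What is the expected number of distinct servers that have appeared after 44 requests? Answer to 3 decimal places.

For each server, P(seen in 44 requests) = 1 - (35/36)^44 = 0.7105.
By linearity of expectation, E[distinct seen] = 36·(1 - (35/36)^44) = 25.5772.

25.577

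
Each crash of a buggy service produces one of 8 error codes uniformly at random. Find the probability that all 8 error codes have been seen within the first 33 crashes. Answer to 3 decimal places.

Let A_i be the event that error code i is missing after 33 crashes. By inclusion–exclusion on the A_i,
P(all seen) = Σ_{j=0}^{8} (-1)^j C(8,j)((8-j)/8)^33
= 1.0000 - 0.0976 + 0.0021 - 0.0000 + 0.0000 - 0.0000 + 0.0000 - 0.0000 + 0.0000
= 0.9045.

0.905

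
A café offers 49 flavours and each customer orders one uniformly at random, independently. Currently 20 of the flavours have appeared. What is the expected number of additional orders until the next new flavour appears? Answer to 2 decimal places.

The number of orders until the next new flavour is geometric with success probability 29/49, so its mean is 49/29.
E = 49/29 = 1.690.

1.69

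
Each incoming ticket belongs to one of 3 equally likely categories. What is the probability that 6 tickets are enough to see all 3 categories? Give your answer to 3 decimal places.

0.741

Let A_i be the event that category i is missing after 6 tickets. By inclusion–exclusion on the A_i,
P(all seen) = Σ_{j=0}^{3} (-1)^j C(3,j)((3-j)/3)^6
= 1.0000 - 0.2634 + 0.0041 - 0.0000
= 0.7407.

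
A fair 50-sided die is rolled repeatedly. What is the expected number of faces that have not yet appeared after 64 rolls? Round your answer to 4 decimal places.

For each face, P(unseen after 64) = (49/50)^64 = 0.27445.
By linearity of expectation, E[unseen] = 50·(49/50)^64 = 13.72268.

13.7227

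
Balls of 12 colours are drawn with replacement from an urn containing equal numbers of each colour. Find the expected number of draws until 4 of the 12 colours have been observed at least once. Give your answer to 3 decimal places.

4.624

With k distinct colours already seen, the next new one arrives after an expected 12/(12-k) draws.
Sum over k = 0,...,3: E = 12/12 + 12/11 + 12/10 + 12/9 = 4.6242.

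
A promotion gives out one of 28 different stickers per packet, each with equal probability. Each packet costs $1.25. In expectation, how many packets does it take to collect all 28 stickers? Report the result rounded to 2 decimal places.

109.96

After k distinct stickers have appeared, the next packet gives a new one with probability (28-k)/28, so the expected wait for the (k+1)-th is 28/(28-k).
E[T] = 28/28 + 28/27 + 28/26 + ... + 28/2 + 28/1 = 28·H_{28}.
H_{28} = 3.927, so E[T] = 109.961.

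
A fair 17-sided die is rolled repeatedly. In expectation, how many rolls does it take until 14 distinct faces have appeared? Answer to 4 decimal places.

27.3057

With k distinct faces already seen, the next new one arrives after an expected 17/(17-k) rolls.
Sum over k = 0,...,13: E = 17/17 + 17/16 + 17/15 + ... + 17/5 + 17/4 = 27.30573.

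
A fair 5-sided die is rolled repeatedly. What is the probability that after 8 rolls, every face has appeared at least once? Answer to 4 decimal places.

Let A_i be the event that face i is missing after 8 rolls. By inclusion–exclusion on the A_i,
P(all seen) = Σ_{j=0}^{5} (-1)^j C(5,j)((5-j)/5)^8
= 1.00000 - 0.83886 + 0.16796 - 0.00655 + 0.00001 - 0.00000
= 0.32256.

0.3226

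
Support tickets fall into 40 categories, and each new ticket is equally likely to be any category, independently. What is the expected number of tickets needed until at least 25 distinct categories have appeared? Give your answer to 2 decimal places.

With k distinct categories already seen, the next new one arrives after an expected 40/(40-k) tickets.
Sum over k = 0,...,24: E = 40/40 + 40/39 + 40/38 + ... + 40/17 + 40/16 = 38.413.

38.41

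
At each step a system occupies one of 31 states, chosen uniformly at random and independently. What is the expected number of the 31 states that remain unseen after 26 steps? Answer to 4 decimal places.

For each state, P(unseen after 26) = (30/31)^26 = 0.42633.
By linearity of expectation, E[unseen] = 31·(30/31)^26 = 13.21631.

13.2163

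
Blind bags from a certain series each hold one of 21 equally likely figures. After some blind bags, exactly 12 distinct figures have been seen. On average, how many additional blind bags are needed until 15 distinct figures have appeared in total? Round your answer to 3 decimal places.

7.958

The wait to go from k to k+1 distinct figures is geometric with mean 21/(21-k).
Sum over k = 12,...,14: E = 21/9 + 21/8 + 21/7 = 7.9583.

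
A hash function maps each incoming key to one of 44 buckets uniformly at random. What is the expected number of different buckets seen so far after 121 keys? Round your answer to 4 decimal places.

41.2750

For each bucket, P(seen in 121 keys) = 1 - (43/44)^121 = 0.93807.
By linearity of expectation, E[distinct seen] = 44·(1 - (43/44)^121) = 41.27503.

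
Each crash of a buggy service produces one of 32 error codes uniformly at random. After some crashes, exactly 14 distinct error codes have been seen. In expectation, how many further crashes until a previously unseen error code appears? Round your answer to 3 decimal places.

1.778

Each crash yields a new error code with probability (32-14)/32 = 18/32, so the wait is geometric with mean 32/18.
E = 32/18 = 1.7778.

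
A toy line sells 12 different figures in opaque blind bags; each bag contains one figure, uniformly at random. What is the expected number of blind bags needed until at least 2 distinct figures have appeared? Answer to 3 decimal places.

2.091

With k distinct figures already seen, the next new one arrives after an expected 12/(12-k) blind bags.
Sum over k = 0,...,1: E = 12/12 + 12/11 = 2.0909.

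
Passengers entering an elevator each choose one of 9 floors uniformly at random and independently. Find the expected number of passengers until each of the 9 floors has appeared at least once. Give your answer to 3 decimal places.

25.461

The wait to go from k to k+1 distinct floors is geometric with mean 9/(9-k).
E[T] = 9/9 + 9/8 + 9/7 + ... + 9/2 + 9/1 = 9·H_{9}.
H_{9} = 2.8290, so E[T] = 25.4607.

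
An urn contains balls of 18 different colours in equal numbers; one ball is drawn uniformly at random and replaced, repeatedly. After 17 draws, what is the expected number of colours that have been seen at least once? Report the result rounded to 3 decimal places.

11.188

For each colour, P(seen in 17 draws) = 1 - (17/18)^17 = 0.6216.
By linearity of expectation, E[distinct seen] = 18·(1 - (17/18)^17) = 11.1880.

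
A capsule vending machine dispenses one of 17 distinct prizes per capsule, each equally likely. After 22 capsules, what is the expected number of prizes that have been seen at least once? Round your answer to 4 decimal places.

For each prize, P(seen in 22 capsules) = 1 - (16/17)^22 = 0.73651.
By linearity of expectation, E[distinct seen] = 17·(1 - (16/17)^22) = 12.52068.

12.5207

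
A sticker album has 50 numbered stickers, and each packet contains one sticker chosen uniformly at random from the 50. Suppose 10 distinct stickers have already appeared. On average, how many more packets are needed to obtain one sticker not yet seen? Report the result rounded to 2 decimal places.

The number of packets until the next new sticker is geometric with success probability 40/50, so its mean is 50/40.
E = 50/40 = 1.250.

1.25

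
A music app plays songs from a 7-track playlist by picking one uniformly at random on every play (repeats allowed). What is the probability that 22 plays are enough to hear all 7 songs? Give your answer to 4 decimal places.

By inclusion–exclusion over which songs are missing,
P(all seen) = Σ_{j=0}^{7} (-1)^j C(7,j)((7-j)/7)^22
= 1.00000 - 0.23565 + 0.01281 - 0.00016 + 0.00000 - 0.00000 + 0.00000 - 0.00000
= 0.77700.

0.7770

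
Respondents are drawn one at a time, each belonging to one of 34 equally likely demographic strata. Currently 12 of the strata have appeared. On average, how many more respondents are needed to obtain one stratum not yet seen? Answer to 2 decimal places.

Each respondent yields a new stratum with probability (34-12)/34 = 22/34, so the wait is geometric with mean 34/22.
E = 34/22 = 1.545.

1.55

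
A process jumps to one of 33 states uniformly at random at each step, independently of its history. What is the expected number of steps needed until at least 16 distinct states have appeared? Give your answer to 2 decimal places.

With k distinct states already seen, the next new one arrives after an expected 33/(33-k) steps.
Sum over k = 0,...,15: E = 33/33 + 33/32 + 33/31 + ... + 33/19 + 33/18 = 21.425.

21.43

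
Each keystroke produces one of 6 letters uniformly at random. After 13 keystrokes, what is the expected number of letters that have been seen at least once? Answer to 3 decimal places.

5.439

For each letter, P(seen in 13 keystrokes) = 1 - (5/6)^13 = 0.9065.
By linearity of expectation, E[distinct seen] = 6·(1 - (5/6)^13) = 5.4392.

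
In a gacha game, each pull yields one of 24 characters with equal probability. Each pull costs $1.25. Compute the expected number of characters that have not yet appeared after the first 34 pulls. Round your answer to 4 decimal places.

For each character, P(unseen after 34) = (23/24)^34 = 0.23527.
By linearity of expectation, E[unseen] = 24·(23/24)^34 = 5.64645.

5.6464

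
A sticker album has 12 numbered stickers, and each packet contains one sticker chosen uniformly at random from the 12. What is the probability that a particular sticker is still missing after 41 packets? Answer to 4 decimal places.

On each packet the fixed sticker fails to appear with probability 11/12.
P(still missing after 41) = (11/12)^41 = 0.02823.

0.0282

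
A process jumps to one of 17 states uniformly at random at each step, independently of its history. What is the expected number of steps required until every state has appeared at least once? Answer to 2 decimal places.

The wait to go from k to k+1 distinct states is geometric with mean 17/(17-k).
E[T] = 17/17 + 17/16 + 17/15 + ... + 17/2 + 17/1 = 17·H_{17}.
H_{17} = 3.440, so E[T] = 58.472.

58.47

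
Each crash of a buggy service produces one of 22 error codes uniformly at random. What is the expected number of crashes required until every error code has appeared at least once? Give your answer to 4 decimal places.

81.1979

The wait to go from k to k+1 distinct error codes is geometric with mean 22/(22-k).
E[T] = 22/22 + 22/21 + 22/20 + ... + 22/2 + 22/1 = 22·H_{22}.
H_{22} = 3.69081, so E[T] = 81.19789.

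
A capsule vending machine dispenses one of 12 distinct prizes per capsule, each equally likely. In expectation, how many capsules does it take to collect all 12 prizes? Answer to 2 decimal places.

The wait to go from k to k+1 distinct prizes is geometric with mean 12/(12-k).
E[T] = 12/12 + 12/11 + 12/10 + ... + 12/2 + 12/1 = 12·H_{12}.
H_{12} = 3.103, so E[T] = 37.239.

37.24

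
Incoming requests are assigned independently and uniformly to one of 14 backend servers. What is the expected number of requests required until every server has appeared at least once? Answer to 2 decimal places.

45.52

The wait to go from k to k+1 distinct servers is geometric with mean 14/(14-k).
E[T] = 14/14 + 14/13 + 14/12 + ... + 14/2 + 14/1 = 14·H_{14}.
H_{14} = 3.252, so E[T] = 45.522.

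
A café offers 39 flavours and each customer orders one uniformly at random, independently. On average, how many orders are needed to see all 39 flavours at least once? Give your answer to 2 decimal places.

After k distinct flavours have appeared, the next order gives a new one with probability (39-k)/39, so the expected wait for the (k+1)-th is 39/(39-k).
E[T] = 39/39 + 39/38 + 39/37 + ... + 39/2 + 39/1 = 39·H_{39}.
H_{39} = 4.254, so E[T] = 165.888.

165.89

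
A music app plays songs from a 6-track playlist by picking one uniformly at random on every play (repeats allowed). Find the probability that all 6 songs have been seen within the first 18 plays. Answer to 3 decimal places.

0.785

Let A_i be the event that song i is missing after 18 plays. By inclusion–exclusion on the A_i,
P(all seen) = Σ_{j=0}^{6} (-1)^j C(6,j)((6-j)/6)^18
= 1.0000 - 0.2254 + 0.0101 - 0.0001 + 0.0000 - 0.0000 + 0.0000
= 0.7847.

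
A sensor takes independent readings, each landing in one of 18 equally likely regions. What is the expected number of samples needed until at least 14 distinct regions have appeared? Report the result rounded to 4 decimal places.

25.4119

Going from k to k+1 distinct takes a geometric number of samples with mean 18/(18-k).
Sum over k = 0,...,13: E = 18/18 + 18/17 + 18/16 + ... + 18/6 + 18/5 = 25.41195.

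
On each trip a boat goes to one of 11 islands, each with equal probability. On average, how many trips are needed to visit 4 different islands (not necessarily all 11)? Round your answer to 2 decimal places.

Going from k to k+1 distinct takes a geometric number of trips with mean 11/(11-k).
Sum over k = 0,...,3: E = 11/11 + 11/10 + 11/9 + 11/8 = 4.697.

4.70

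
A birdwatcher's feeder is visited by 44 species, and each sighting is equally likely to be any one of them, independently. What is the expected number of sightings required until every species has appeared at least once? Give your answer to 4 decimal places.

192.3999

The wait to go from k to k+1 distinct species is geometric with mean 44/(44-k).
E[T] = 44/44 + 44/43 + 44/42 + ... + 44/2 + 44/1 = 44·H_{44}.
H_{44} = 4.37273, so E[T] = 192.39994.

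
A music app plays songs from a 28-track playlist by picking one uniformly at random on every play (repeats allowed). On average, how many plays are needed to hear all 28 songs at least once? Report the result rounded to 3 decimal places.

109.961

Split into phases: going from k distinct to k+1 distinct takes on average 28/(28-k) plays.
E[T] = 28/28 + 28/27 + 28/26 + ... + 28/2 + 28/1 = 28·H_{28}.
H_{28} = 3.9272, so E[T] = 109.9608.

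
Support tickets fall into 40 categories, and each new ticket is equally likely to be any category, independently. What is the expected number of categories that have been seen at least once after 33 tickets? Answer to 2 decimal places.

For each category, P(seen in 33 tickets) = 1 - (39/40)^33 = 0.566.
By linearity of expectation, E[distinct seen] = 40·(1 - (39/40)^33) = 22.653.

22.65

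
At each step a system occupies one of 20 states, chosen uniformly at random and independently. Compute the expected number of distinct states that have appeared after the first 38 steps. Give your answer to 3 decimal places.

For each state, P(seen in 38 steps) = 1 - (19/20)^38 = 0.8576.
By linearity of expectation, E[distinct seen] = 20·(1 - (19/20)^38) = 17.1521.

17.152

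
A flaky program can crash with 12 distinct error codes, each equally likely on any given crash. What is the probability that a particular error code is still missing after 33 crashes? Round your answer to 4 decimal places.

On each crash the fixed error code fails to appear with probability 11/12.
P(still missing after 33) = (11/12)^33 = 0.05662.

0.0566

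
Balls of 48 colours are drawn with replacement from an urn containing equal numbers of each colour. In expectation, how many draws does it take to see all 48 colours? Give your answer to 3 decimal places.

Split into phases: going from k distinct to k+1 distinct takes on average 48/(48-k) draws.
E[T] = 48/48 + 48/47 + 48/46 + ... + 48/2 + 48/1 = 48·H_{48}.
H_{48} = 4.4588, so E[T] = 214.0223.

214.022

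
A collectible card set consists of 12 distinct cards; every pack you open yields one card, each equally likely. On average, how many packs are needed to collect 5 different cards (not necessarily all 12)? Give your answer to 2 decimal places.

6.12

With k distinct cards already seen, the next new one arrives after an expected 12/(12-k) packs.
Sum over k = 0,...,4: E = 12/12 + 12/11 + 12/10 + 12/9 + 12/8 = 6.124.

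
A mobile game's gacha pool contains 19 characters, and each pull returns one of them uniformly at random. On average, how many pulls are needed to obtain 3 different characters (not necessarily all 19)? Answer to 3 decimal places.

Going from k to k+1 distinct takes a geometric number of pulls with mean 19/(19-k).
Sum over k = 0,...,2: E = 19/19 + 19/18 + 19/17 = 3.1732.

3.173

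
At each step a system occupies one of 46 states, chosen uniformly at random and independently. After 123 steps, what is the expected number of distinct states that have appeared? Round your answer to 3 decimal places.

42.919

For each state, P(seen in 123 steps) = 1 - (45/46)^123 = 0.9330.
By linearity of expectation, E[distinct seen] = 46·(1 - (45/46)^123) = 42.9191.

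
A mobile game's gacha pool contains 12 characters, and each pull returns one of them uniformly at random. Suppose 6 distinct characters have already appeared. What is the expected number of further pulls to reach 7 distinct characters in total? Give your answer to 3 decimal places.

2.000

From k distinct to k+1 distinct takes on average 12/(12-k) pulls.
Only the k = 6 term is needed: E = 12/6 = 2.0000.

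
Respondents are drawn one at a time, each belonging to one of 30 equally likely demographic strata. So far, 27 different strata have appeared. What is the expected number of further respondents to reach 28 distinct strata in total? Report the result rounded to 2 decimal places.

10.00

With k distinct strata already seen, the next new one takes an expected 30/(30-k) respondents.
Only the k = 27 term is needed: E = 30/3 = 10.000.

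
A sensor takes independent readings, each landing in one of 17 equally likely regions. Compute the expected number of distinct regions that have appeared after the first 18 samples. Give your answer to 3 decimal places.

For each region, P(seen in 18 samples) = 1 - (16/17)^18 = 0.6642.
By linearity of expectation, E[distinct seen] = 17·(1 - (16/17)^18) = 11.2914.

11.291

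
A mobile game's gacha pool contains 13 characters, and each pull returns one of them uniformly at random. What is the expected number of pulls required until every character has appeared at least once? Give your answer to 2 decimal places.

The wait to go from k to k+1 distinct characters is geometric with mean 13/(13-k).
E[T] = 13/13 + 13/12 + 13/11 + ... + 13/2 + 13/1 = 13·H_{13}.
H_{13} = 3.180, so E[T] = 41.342.

41.34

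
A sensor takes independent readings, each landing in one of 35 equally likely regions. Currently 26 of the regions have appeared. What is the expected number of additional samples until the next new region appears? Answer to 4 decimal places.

3.8889

The number of samples until the next new region is geometric with success probability 9/35, so its mean is 35/9.
E = 35/9 = 3.88889.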